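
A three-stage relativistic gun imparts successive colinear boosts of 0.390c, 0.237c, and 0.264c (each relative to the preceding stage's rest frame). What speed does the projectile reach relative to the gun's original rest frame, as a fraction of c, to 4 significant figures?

Compose boost 2: (0.237 + 0.390)/(1 + 0.237×0.390) = 0.6270/1.09243 = 0.573950
Compose boost 3: (0.264 + 0.573950)/(1 + 0.264×0.573950) = 0.837950/1.15152 = 0.7277

u ≈ 0.7277c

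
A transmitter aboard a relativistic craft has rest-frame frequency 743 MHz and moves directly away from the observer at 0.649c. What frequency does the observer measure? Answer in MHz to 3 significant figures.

f_obs ≈ 343 MHz

Relativistic Doppler: f_obs = f_src √((1−β)/(1+β))
= 743 × √(0.35100/1.6490) = 743 × 0.46136 = 343 MHz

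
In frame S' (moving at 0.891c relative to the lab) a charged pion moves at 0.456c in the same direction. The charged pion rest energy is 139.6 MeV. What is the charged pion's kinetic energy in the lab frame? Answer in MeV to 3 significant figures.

K ≈ 346 MeV

u_lab = (0.456 + 0.891)/(1 + 0.456×0.891) = 0.957835
γ = 1/√(1 − 0.957835²) = 3.4805
K = (γ − 1)m₀c² = (3.4805 − 1) × 139.6 = 2.4805 × 139.6 = 346 MeV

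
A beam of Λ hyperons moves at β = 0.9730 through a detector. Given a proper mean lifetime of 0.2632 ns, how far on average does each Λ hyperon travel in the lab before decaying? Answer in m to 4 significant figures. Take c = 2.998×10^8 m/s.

d ≈ 0.3326 m

γ = 1/√(1 − 0.9730²) = 4.33266
Dilated lifetime: Δt = γτ₀ = 4.33266 × 0.2632 ns = 1.14036 ns
d = vΔt = 0.9730c × 1.14036 ns = 2.91705×10^8 m/s × 1.14036×10^-9 s = 0.3326 m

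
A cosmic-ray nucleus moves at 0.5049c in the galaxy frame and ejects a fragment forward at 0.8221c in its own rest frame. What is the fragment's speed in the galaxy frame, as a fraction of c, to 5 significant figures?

u ≈ 0.93776c

Compose boost 2: (0.8221 + 0.5049)/(1 + 0.8221×0.5049) = 1.3270/1.415078 = 0.93776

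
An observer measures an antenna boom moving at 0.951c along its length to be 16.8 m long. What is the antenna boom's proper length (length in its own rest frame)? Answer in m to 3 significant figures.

L₀ ≈ 54.3 m

γ = 1/√(1 − 0.951²) = 3.2342
L₀ = γL = 3.2342 × 16.8 = 54.3 m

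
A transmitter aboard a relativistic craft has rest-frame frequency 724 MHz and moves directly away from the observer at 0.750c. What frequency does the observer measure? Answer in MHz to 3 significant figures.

f_obs ≈ 274 MHz

Relativistic Doppler: f_obs = f_src √((1−β)/(1+β))
= 724 × √(0.25000/1.7500) = 724 × 0.37796 = 274 MHz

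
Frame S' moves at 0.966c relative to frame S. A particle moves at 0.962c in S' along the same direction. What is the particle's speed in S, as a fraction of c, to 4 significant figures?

u ≈ 0.9993c

Relativistic velocity addition: u = (u' + v)/(1 + u'v/c²)
= (0.962 + 0.966)/(1 + 0.962×0.966) = 1.928/1.92929 = 0.9993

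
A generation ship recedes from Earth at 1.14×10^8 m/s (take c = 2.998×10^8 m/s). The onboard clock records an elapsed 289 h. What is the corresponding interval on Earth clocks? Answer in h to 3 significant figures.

β = v/c = 1.14×10^8 / 2.998×10^8 = 0.38025
γ = 1/√(1 − 0.38025²) = 1.0812
Time dilation: Δt = γτ₀ = 1.0812 × 289 h = 312 h

Δt ≈ 312 h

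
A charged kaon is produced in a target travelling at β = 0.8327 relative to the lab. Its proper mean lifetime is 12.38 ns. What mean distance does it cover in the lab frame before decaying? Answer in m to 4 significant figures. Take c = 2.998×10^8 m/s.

γ = 1/√(1 − 0.8327²) = 1.80595
Dilated lifetime: Δt = γτ₀ = 1.80595 × 12.38 ns = 22.3577 ns
d = vΔt = 0.8327c × 22.3577 ns = 2.49643×10^8 m/s × 2.23577×10^-8 s = 5.581 m

d ≈ 5.581 m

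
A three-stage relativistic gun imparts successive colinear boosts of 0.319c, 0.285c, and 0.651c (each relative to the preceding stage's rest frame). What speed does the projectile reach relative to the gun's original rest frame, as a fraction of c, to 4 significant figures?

Compose boost 2: (0.285 + 0.319)/(1 + 0.285×0.319) = 0.6040/1.09092 = 0.553664
Compose boost 3: (0.651 + 0.553664)/(1 + 0.651×0.553664) = 1.20466/1.36044 = 0.8855

u ≈ 0.8855c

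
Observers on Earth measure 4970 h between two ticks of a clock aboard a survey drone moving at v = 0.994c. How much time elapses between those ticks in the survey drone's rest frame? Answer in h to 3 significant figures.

γ = 1/√(1 − 0.994²) = 9.1424
Proper time: τ₀ = Δt/γ = 4970/9.1424 = 544 h

τ₀ ≈ 544 h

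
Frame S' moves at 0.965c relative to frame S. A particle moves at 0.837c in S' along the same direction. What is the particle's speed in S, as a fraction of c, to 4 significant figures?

Relativistic velocity addition: u = (u' + v)/(1 + u'v/c²)
= (0.837 + 0.965)/(1 + 0.837×0.965) = 1.802/1.80770 = 0.9968

u ≈ 0.9968c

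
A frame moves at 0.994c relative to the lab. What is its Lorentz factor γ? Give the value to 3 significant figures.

γ ≈ 9.14

γ = 1/√(1 − β²) = 1/√(1 − 0.994²) = 1/√(0.011964) = 9.14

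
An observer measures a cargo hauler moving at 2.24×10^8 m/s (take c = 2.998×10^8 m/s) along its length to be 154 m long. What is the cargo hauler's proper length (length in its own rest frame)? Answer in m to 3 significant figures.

L₀ ≈ 232 m

β = v/c = 2.24×10^8 / 2.998×10^8 = 0.74716
γ = 1/√(1 − 0.74716²) = 1.5046
L₀ = γL = 1.5046 × 154 = 232 m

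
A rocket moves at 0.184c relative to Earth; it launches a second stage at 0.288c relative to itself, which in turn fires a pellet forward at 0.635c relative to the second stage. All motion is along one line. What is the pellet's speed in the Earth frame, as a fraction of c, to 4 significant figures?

u ≈ 0.8432c

Compose boost 2: (0.288 + 0.184)/(1 + 0.288×0.184) = 0.4720/1.05299 = 0.448247
Compose boost 3: (0.635 + 0.448247)/(1 + 0.635×0.448247) = 1.08325/1.28464 = 0.8432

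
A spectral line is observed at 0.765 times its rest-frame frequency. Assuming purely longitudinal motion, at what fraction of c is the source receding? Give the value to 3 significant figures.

f_obs/f_src = √((1−β)/(1+β)) = 0.765  ⇒  (1−β)/(1+β) = 0.58522
β = |1 − D²|/(1 + D²) = |1 − 0.58522|/(1 + 0.58522) = 0.262

β ≈ 0.262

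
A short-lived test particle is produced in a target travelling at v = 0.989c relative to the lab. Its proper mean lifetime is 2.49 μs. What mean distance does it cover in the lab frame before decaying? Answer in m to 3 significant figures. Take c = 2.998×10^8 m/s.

γ = 1/√(1 − 0.989²) = 6.7606
Dilated lifetime: Δt = γτ₀ = 6.7606 × 2.49 μs = 16.834 μs
d = vΔt = 0.989c × 16.834 μs = 2.9650×10^8 m/s × 1.6834×10^-5 s = 4990 m

d ≈ 4990 m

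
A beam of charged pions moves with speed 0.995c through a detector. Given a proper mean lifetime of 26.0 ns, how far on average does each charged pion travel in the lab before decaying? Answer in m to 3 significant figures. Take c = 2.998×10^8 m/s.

d ≈ 77.7 m

γ = 1/√(1 − 0.995²) = 10.013
Dilated lifetime: Δt = γτ₀ = 10.013 × 26.0 ns = 260.33 ns
d = vΔt = 0.995c × 260.33 ns = 2.9830×10^8 m/s × 2.6033×10^-7 s = 77.7 m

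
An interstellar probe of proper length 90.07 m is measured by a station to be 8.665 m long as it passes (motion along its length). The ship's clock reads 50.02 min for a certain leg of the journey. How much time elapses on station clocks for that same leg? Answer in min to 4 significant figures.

Length contraction ⇒ γ = L₀/L = 90.07/8.665 = 10.3947
Time dilation: Δt = γτ₀ = 10.3947 × 50.02 min = 519.9 min

Δt ≈ 519.9 min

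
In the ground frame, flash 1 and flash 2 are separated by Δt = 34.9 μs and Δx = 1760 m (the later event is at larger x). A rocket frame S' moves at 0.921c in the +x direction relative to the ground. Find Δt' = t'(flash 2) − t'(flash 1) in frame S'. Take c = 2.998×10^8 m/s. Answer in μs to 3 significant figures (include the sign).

Δt' ≈ 75.7 μs

γ = 1/√(1 − 0.921²) = 2.5670
Δt' = γ(Δt − vΔx/c²) = 2.5670 × (34.9 μs − 0.921×1760 m / (2.998×10^8 m/s))
= 2.5670 × (29.493 μs) = 75.7 μs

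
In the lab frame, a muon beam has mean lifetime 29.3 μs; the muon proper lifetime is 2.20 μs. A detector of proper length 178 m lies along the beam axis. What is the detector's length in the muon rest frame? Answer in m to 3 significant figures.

Time dilation ⇒ γ = Δt/τ₀ = 29.3/2.20 = 13.318
Length contraction: L = L₀/γ = 178/13.318 = 13.4 m

L ≈ 13.4 m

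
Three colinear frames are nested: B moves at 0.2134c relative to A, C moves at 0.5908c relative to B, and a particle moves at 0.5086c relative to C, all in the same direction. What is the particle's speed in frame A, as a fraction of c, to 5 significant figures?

u ≈ 0.89696c

Compose boost 2: (0.5908 + 0.2134)/(1 + 0.5908×0.2134) = 0.80420/1.126077 = 0.7141609
Compose boost 3: (0.5086 + 0.7141609)/(1 + 0.5086×0.7141609) = 1.222761/1.363222 = 0.89696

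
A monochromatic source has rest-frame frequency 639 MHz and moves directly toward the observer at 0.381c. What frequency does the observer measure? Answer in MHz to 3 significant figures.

Relativistic Doppler: f_obs = f_src √((1+β)/(1−β))
= 639 × √(1.3810/0.61900) = 639 × 1.4937 = 954 MHz

f_obs ≈ 954 MHz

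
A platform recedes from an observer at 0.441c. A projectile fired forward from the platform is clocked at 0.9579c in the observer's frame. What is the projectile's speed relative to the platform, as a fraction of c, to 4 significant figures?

u' ≈ 0.8950c

Inverse velocity addition: u' = (u − v)/(1 − uv/c²)
= (0.9579 − 0.441)/(1 − 0.9579×0.441) = 0.5169/0.577566 = 0.8950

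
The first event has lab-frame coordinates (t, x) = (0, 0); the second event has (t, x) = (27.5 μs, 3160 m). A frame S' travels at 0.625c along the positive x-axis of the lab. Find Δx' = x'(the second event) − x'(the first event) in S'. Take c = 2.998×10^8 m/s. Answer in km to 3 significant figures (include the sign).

Δx' ≈ -2.55 km

γ = 1/√(1 − 0.625²) = 1.2810
Δx' = γ(Δx − vΔt) = 1.2810 × (3160 m − 0.625×(2.998×10^8 m/s)×27.5×10^-6 s)
= 1.2810 × (-1992.8 m) = -2.55 km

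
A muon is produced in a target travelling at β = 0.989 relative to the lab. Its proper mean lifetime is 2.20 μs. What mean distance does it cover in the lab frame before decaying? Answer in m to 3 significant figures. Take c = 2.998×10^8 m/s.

γ = 1/√(1 − 0.989²) = 6.7606
Dilated lifetime: Δt = γτ₀ = 6.7606 × 2.20 μs = 14.873 μs
d = vΔt = 0.989c × 14.873 μs = 2.9650×10^8 m/s × 1.4873×10^-5 s = 4410 m

d ≈ 4410 m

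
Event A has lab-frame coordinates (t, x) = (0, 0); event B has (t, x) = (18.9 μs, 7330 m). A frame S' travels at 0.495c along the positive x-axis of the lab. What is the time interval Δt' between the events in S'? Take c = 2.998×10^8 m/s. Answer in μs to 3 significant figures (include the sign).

Δt' ≈ 7.82 μs

γ = 1/√(1 − 0.495²) = 1.1509
Δt' = γ(Δt − vΔx/c²) = 1.1509 × (18.9 μs − 0.495×7330 m / (2.998×10^8 m/s))
= 1.1509 × (6.7974 μs) = 7.82 μs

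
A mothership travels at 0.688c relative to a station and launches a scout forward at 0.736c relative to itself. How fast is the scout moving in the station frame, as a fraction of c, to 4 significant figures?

Compose boost 2: (0.736 + 0.688)/(1 + 0.736×0.688) = 1.424/1.50637 = 0.9453

u ≈ 0.9453c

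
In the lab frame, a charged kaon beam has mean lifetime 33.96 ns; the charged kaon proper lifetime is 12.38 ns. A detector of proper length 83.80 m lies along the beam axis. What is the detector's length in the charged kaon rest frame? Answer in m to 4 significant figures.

Time dilation ⇒ γ = Δt/τ₀ = 33.96/12.38 = 2.74313
Length contraction: L = L₀/γ = 83.80/2.74313 = 30.55 m

L ≈ 30.55 m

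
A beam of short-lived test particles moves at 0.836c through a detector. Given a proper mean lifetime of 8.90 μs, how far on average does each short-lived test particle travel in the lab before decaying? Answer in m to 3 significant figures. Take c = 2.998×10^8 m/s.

d ≈ 4070 m

γ = 1/√(1 − 0.836²) = 1.8224
Dilated lifetime: Δt = γτ₀ = 1.8224 × 8.90 μs = 16.219 μs
d = vΔt = 0.836c × 16.219 μs = 2.5063×10^8 m/s × 1.6219×10^-5 s = 4070 m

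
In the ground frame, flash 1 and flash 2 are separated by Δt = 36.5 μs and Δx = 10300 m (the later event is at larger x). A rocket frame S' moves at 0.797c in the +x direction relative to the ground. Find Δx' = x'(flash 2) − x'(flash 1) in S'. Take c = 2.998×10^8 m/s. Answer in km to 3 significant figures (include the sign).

Δx' ≈ 2.61 km

γ = 1/√(1 − 0.797²) = 1.6557
Δx' = γ(Δx − vΔt) = 1.6557 × (10300 m − 0.797×(2.998×10^8 m/s)×36.5×10^-6 s)
= 1.6557 × (1578.7 m) = 2.61 km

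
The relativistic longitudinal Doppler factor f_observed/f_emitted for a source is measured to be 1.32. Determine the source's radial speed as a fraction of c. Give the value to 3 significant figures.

β ≈ 0.271

f_obs/f_src = √((1+β)/(1−β)) = 1.32  ⇒  (1+β)/(1−β) = 1.7424
β = |1 − D²|/(1 + D²) = |1 − 1.7424|/(1 + 1.7424) = 0.271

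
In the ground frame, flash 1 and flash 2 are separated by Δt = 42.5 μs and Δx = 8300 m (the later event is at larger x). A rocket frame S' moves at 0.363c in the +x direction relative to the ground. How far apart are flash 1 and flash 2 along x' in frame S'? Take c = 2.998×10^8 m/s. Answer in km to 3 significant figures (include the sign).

Δx' ≈ 3.94 km

γ = 1/√(1 − 0.363²) = 1.0732
Δx' = γ(Δx − vΔt) = 1.0732 × (8300 m − 0.363×(2.998×10^8 m/s)×42.5×10^-6 s)
= 1.0732 × (3674.8 m) = 3.94 km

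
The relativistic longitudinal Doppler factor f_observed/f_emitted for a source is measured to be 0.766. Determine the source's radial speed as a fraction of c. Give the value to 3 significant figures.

β ≈ 0.260

f_obs/f_src = √((1−β)/(1+β)) = 0.766  ⇒  (1−β)/(1+β) = 0.58676
β = |1 − D²|/(1 + D²) = |1 − 0.58676|/(1 + 0.58676) = 0.260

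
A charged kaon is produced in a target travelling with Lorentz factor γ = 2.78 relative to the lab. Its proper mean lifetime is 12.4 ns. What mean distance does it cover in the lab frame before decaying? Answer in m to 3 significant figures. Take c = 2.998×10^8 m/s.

β = √(1 − 1/γ²) = √(1 − 1/2.78²) = 0.93306
Dilated lifetime: Δt = γτ₀ = 2.78 × 12.4 ns = 34.472 ns
d = vΔt = 0.93306c × 34.472 ns = 2.7973×10^8 m/s × 3.4472×10^-8 s = 9.64 m

d ≈ 9.64 m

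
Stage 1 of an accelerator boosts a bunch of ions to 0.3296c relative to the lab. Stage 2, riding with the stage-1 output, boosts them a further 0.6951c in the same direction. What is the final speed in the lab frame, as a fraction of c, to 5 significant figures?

u ≈ 0.83370c

Compose boost 2: (0.6951 + 0.3296)/(1 + 0.6951×0.3296) = 1.0247/1.229105 = 0.83370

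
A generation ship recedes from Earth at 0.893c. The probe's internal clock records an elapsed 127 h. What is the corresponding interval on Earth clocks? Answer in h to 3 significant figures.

Δt ≈ 282 h

γ = 1/√(1 − 0.893²) = 2.2219
Time dilation: Δt = γτ₀ = 2.2219 × 127 h = 282 h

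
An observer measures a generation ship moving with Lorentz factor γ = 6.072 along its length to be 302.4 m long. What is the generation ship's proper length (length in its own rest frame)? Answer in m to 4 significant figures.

γ = 6.072 (given)
L₀ = γL = 6.072 × 302.4 = 1836 m

L₀ ≈ 1836 m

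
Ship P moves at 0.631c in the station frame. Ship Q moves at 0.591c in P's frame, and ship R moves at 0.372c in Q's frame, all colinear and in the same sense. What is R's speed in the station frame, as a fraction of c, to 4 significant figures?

u ≈ 0.9481c

Compose boost 2: (0.591 + 0.631)/(1 + 0.591×0.631) = 1.222/1.37292 = 0.890073
Compose boost 3: (0.372 + 0.890073)/(1 + 0.372×0.890073) = 1.26207/1.33111 = 0.9481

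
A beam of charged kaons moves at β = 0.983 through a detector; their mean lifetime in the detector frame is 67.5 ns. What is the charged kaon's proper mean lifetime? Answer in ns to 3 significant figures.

τ₀ ≈ 12.4 ns

γ = 1/√(1 − 0.983²) = 5.4465
Proper time: τ₀ = Δt/γ = 67.5/5.4465 = 12.4 ns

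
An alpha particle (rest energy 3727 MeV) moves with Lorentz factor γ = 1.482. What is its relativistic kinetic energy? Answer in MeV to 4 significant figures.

K ≈ 1796 MeV

γ = 1.482 (given)
K = (γ − 1)m₀c² = (1.482 − 1) × 3727 MeV = 0.482000 × 3727 MeV = 1796 MeV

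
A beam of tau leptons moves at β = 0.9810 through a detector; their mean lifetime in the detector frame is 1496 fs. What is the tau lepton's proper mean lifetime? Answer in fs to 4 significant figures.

γ = 1/√(1 − 0.9810²) = 5.15443
Proper time: τ₀ = Δt/γ = 1496/5.15443 = 290.2 fs

τ₀ ≈ 290.2 fs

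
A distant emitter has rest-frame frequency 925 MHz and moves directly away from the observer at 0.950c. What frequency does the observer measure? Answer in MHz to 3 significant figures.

f_obs ≈ 148 MHz

Relativistic Doppler: f_obs = f_src √((1−β)/(1+β))
= 925 × √(0.050000/1.9500) = 925 × 0.16013 = 148 MHz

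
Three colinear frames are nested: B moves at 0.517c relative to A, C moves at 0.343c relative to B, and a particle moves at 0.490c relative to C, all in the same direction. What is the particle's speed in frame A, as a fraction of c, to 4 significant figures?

Compose boost 2: (0.343 + 0.517)/(1 + 0.343×0.517) = 0.8600/1.17733 = 0.730466
Compose boost 3: (0.490 + 0.730466)/(1 + 0.490×0.730466) = 1.22047/1.35793 = 0.8988

u ≈ 0.8988c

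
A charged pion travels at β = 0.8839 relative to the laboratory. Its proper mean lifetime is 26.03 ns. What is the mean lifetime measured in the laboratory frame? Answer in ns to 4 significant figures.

Δt ≈ 55.66 ns

γ = 1/√(1 − 0.8839²) = 2.13823
Time dilation: Δt = γτ₀ = 2.13823 × 26.03 ns = 55.66 ns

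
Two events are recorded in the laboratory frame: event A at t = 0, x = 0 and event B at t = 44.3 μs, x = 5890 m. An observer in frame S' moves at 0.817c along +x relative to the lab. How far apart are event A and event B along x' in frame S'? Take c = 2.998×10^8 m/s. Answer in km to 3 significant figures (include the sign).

γ = 1/√(1 − 0.817²) = 1.7342
Δx' = γ(Δx − vΔt) = 1.7342 × (5890 m − 0.817×(2.998×10^8 m/s)×44.3×10^-6 s)
= 1.7342 × (-4960.7 m) = -8.60 km

Δx' ≈ -8.60 km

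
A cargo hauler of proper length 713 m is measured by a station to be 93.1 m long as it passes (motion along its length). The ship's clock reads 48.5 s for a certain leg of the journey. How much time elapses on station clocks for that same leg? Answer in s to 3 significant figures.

Δt ≈ 371 s

Length contraction ⇒ γ = L₀/L = 713/93.1 = 7.6584
Time dilation: Δt = γτ₀ = 7.6584 × 48.5 s = 371 s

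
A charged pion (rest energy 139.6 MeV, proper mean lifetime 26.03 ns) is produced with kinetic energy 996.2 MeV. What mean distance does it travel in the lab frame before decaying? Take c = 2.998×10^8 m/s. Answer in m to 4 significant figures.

d ≈ 63.01 m

γ = 1 + K/(m₀c²) = 1 + 996.2/139.6 = 8.13610
β = √(1 − 1/γ²) = 0.992418
Dilated lifetime: γτ₀ = 8.13610 × 26.03 ns = 211.783 ns
d = βc·γτ₀ = 0.992418 × (2.998×10^8 m/s) × 2.11783×10^-7 s = 63.01 m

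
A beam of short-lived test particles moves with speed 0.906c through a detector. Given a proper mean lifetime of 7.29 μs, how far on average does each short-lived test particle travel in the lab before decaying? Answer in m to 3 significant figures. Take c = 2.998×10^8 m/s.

d ≈ 4680 m

γ = 1/√(1 − 0.906²) = 2.3625
Dilated lifetime: Δt = γτ₀ = 2.3625 × 7.29 μs = 17.223 μs
d = vΔt = 0.906c × 17.223 μs = 2.7162×10^8 m/s × 1.7223×10^-5 s = 4680 m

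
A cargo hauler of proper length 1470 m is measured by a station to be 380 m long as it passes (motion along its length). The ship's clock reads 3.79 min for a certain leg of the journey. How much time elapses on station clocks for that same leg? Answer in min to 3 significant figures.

Length contraction ⇒ γ = L₀/L = 1470/380 = 3.8684
Time dilation: Δt = γτ₀ = 3.8684 × 3.79 min = 14.7 min

Δt ≈ 14.7 min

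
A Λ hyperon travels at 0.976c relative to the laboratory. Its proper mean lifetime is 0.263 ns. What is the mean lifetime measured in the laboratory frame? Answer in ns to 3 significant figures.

Δt ≈ 1.21 ns

γ = 1/√(1 − 0.976²) = 4.5920
Time dilation: Δt = γτ₀ = 4.5920 × 0.263 ns = 1.21 ns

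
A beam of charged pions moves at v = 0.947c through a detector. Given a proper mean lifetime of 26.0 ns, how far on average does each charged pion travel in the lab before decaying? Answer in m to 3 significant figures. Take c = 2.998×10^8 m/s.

d ≈ 23.0 m

γ = 1/√(1 − 0.947²) = 3.1130
Dilated lifetime: Δt = γτ₀ = 3.1130 × 26.0 ns = 80.938 ns
d = vΔt = 0.947c × 80.938 ns = 2.8391×10^8 m/s × 8.0938×10^-8 s = 23.0 m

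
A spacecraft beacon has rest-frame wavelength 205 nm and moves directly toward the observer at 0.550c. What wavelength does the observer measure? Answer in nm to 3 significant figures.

λ_obs ≈ 110 nm

Relativistic Doppler: λ_obs = λ_src √((1−β)/(1+β))
= 205 × √(0.45000/1.5500) = 205 × 0.53882 = 110 nm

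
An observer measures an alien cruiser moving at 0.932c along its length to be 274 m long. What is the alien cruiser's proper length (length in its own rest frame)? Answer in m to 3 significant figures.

γ = 1/√(1 − 0.932²) = 2.7589
L₀ = γL = 2.7589 × 274 = 756 m

L₀ ≈ 756 m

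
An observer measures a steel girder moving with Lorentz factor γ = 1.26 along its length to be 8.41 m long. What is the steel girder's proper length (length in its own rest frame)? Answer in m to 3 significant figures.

L₀ ≈ 10.6 m

γ = 1.26 (given)
L₀ = γL = 1.26 × 8.41 = 10.6 m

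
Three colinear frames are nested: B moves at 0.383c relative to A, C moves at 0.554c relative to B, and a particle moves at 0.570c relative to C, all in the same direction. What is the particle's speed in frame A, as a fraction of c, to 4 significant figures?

Compose boost 2: (0.554 + 0.383)/(1 + 0.554×0.383) = 0.9370/1.21218 = 0.772986
Compose boost 3: (0.570 + 0.772986)/(1 + 0.570×0.772986) = 1.34299/1.44060 = 0.9322

u ≈ 0.9322c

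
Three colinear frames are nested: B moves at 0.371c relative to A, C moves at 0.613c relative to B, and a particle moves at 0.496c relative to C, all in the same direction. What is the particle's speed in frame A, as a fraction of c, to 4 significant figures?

u ≈ 0.9285c

Compose boost 2: (0.613 + 0.371)/(1 + 0.613×0.371) = 0.9840/1.22742 = 0.801680
Compose boost 3: (0.496 + 0.801680)/(1 + 0.496×0.801680) = 1.29768/1.39763 = 0.9285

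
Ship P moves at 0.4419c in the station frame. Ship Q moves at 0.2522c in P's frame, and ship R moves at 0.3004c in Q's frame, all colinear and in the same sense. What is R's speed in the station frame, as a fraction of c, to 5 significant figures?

u ≈ 0.77880c

Compose boost 2: (0.2522 + 0.4419)/(1 + 0.2522×0.4419) = 0.69410/1.111447 = 0.6245011
Compose boost 3: (0.3004 + 0.6245011)/(1 + 0.3004×0.6245011) = 0.9249011/1.187600 = 0.77880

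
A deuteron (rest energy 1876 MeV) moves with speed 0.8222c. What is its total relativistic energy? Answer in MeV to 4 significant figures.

γ = 1/√(1 − 0.8222²) = 1.75686
E = γm₀c² = 1.75686 × 1876 MeV = 3296 MeV

E ≈ 3296 MeV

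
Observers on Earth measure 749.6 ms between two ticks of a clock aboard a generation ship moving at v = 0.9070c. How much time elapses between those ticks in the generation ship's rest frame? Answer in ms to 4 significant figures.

τ₀ ≈ 315.7 ms

γ = 1/√(1 − 0.9070²) = 2.37456
Proper time: τ₀ = Δt/γ = 749.6/2.37456 = 315.7 ms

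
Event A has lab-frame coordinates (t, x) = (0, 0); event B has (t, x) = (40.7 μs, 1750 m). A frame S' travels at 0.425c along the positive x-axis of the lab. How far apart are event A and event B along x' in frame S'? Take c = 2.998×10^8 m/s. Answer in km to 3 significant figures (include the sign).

γ = 1/√(1 − 0.425²) = 1.1047
Δx' = γ(Δx − vΔt) = 1.1047 × (1750 m − 0.425×(2.998×10^8 m/s)×40.7×10^-6 s)
= 1.1047 × (-3435.8 m) = -3.80 km

Δx' ≈ -3.80 km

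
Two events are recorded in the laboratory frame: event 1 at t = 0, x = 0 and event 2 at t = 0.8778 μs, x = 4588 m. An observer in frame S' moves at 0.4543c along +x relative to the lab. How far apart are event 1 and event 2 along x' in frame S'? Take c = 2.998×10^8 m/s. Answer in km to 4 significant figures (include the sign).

Δx' ≈ 5.016 km

γ = 1/√(1 − 0.4543²) = 1.12252
Δx' = γ(Δx − vΔt) = 1.12252 × (4588 m − 0.4543×(2.998×10^8 m/s)×0.8778×10^-6 s)
= 1.12252 × (4468.44 m) = 5.016 km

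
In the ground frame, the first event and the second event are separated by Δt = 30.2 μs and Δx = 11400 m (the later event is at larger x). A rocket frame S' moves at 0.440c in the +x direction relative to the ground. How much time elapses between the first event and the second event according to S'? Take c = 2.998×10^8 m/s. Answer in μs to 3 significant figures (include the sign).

Δt' ≈ 15.0 μs

γ = 1/√(1 − 0.440²) = 1.1136
Δt' = γ(Δt − vΔx/c²) = 1.1136 × (30.2 μs − 0.440×11400 m / (2.998×10^8 m/s))
= 1.1136 × (13.469 μs) = 15.0 μs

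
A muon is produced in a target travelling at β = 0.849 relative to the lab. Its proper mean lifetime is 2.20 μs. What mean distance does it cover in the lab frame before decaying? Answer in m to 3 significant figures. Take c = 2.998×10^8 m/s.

d ≈ 1060 m

γ = 1/√(1 − 0.849²) = 1.8925
Dilated lifetime: Δt = γτ₀ = 1.8925 × 2.20 μs = 4.1636 μs
d = vΔt = 0.849c × 4.1636 μs = 2.5453×10^8 m/s × 4.1636×10^-6 s = 1060 m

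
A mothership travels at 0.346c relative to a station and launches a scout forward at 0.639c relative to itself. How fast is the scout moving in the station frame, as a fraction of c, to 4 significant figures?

u ≈ 0.8067c

Compose boost 2: (0.639 + 0.346)/(1 + 0.639×0.346) = 0.9850/1.22109 = 0.8067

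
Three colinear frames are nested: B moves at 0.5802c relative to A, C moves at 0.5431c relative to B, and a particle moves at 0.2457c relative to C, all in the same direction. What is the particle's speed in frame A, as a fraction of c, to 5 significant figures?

Compose boost 2: (0.5431 + 0.5802)/(1 + 0.5431×0.5802) = 1.1233/1.315107 = 0.8541513
Compose boost 3: (0.2457 + 0.8541513)/(1 + 0.2457×0.8541513) = 1.099851/1.209865 = 0.90907

u ≈ 0.90907c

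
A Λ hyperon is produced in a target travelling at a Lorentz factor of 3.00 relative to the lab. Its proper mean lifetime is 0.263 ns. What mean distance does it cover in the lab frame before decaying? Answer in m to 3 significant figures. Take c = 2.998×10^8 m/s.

β = √(1 − 1/γ²) = √(1 − 1/3.00²) = 0.94281
Dilated lifetime: Δt = γτ₀ = 3.00 × 0.263 ns = 0.78900 ns
d = vΔt = 0.94281c × 0.78900 ns = 2.8265×10^8 m/s × 7.8900×10^-10 s = 0.223 m

d ≈ 0.223 m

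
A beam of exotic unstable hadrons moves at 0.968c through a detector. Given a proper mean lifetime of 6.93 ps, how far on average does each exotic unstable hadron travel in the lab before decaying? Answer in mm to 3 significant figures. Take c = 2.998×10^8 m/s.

γ = 1/√(1 − 0.968²) = 3.9849
Dilated lifetime: Δt = γτ₀ = 3.9849 × 6.93 ps = 27.615 ps
d = vΔt = 0.968c × 27.615 ps = 2.9021×10^8 m/s × 2.7615×10^-11 s = 8.01 mm

d ≈ 8.01 mm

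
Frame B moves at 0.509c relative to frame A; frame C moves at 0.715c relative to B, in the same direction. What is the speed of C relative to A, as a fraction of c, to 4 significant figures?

Compose boost 2: (0.715 + 0.509)/(1 + 0.715×0.509) = 1.224/1.36394 = 0.8974

u ≈ 0.8974c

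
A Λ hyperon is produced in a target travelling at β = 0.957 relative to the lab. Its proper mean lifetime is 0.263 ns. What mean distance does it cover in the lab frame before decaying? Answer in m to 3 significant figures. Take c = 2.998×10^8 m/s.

γ = 1/√(1 − 0.957²) = 3.4472
Dilated lifetime: Δt = γτ₀ = 3.4472 × 0.263 ns = 0.90662 ns
d = vΔt = 0.957c × 0.90662 ns = 2.8691×10^8 m/s × 9.0662×10^-10 s = 0.260 m

d ≈ 0.260 m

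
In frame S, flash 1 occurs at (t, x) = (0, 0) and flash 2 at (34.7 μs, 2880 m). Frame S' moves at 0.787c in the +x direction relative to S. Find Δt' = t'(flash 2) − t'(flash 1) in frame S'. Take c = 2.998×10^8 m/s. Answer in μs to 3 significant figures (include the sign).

Δt' ≈ 44.0 μs

γ = 1/√(1 − 0.787²) = 1.6209
Δt' = γ(Δt − vΔx/c²) = 1.6209 × (34.7 μs − 0.787×2880 m / (2.998×10^8 m/s))
= 1.6209 × (27.140 μs) = 44.0 μs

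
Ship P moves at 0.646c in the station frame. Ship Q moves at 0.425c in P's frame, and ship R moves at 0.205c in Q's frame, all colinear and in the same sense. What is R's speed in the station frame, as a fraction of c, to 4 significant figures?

u ≈ 0.8917c

Compose boost 2: (0.425 + 0.646)/(1 + 0.425×0.646) = 1.071/1.27455 = 0.840297
Compose boost 3: (0.205 + 0.840297)/(1 + 0.205×0.840297) = 1.04530/1.17226 = 0.8917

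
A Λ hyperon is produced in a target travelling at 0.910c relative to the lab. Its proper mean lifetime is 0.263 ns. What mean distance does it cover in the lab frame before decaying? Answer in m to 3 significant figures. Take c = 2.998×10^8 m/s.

γ = 1/√(1 − 0.910²) = 2.4119
Dilated lifetime: Δt = γτ₀ = 2.4119 × 0.263 ns = 0.63433 ns
d = vΔt = 0.910c × 0.63433 ns = 2.7282×10^8 m/s × 6.3433×10^-10 s = 0.173 m

d ≈ 0.173 m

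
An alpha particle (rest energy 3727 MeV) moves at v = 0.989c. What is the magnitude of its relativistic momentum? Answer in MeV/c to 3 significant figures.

p ≈ 24900 MeV/c

γ = 1/√(1 − 0.989²) = 6.7606
p = γβm₀c = 6.7606 × 0.989 × 3727 MeV/c = 24900 MeV/c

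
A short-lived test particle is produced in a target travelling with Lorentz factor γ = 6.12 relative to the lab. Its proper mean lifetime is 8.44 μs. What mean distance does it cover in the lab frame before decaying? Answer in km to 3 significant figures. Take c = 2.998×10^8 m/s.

β = √(1 − 1/γ²) = √(1 − 1/6.12²) = 0.98656
Dilated lifetime: Δt = γτ₀ = 6.12 × 8.44 μs = 51.653 μs
d = vΔt = 0.98656c × 51.653 μs = 2.9577×10^8 m/s × 5.1653×10^-5 s = 15.3 km

d ≈ 15.3 km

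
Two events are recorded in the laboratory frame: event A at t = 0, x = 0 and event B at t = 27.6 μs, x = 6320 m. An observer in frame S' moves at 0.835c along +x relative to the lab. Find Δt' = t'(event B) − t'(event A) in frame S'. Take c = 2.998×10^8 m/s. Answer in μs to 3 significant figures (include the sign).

γ = 1/√(1 − 0.835²) = 1.8174
Δt' = γ(Δt − vΔx/c²) = 1.8174 × (27.6 μs − 0.835×6320 m / (2.998×10^8 m/s))
= 1.8174 × (9.9976 μs) = 18.2 μs

Δt' ≈ 18.2 μs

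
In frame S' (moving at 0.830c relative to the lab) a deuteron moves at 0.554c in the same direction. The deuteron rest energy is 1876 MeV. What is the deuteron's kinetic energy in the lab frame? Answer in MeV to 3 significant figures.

K ≈ 4020 MeV

u_lab = (0.554 + 0.830)/(1 + 0.554×0.830) = 0.948062
γ = 1/√(1 − 0.948062²) = 3.1438
K = (γ − 1)m₀c² = (3.1438 − 1) × 1876 = 2.1438 × 1876 = 4020 MeV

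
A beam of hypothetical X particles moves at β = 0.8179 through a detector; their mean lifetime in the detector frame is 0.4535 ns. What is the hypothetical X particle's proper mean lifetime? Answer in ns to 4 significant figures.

τ₀ ≈ 0.2609 ns

γ = 1/√(1 − 0.8179²) = 1.73804
Proper time: τ₀ = Δt/γ = 0.4535/1.73804 = 0.2609 ns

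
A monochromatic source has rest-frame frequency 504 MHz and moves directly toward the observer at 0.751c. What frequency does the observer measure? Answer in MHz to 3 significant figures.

Relativistic Doppler: f_obs = f_src √((1+β)/(1−β))
= 504 × √(1.7510/0.24900) = 504 × 2.6518 = 1340 MHz

f_obs ≈ 1340 MHz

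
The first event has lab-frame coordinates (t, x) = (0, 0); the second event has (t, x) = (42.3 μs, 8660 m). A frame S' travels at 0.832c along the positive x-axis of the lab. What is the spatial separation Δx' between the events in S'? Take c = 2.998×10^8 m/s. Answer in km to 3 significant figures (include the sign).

Δx' ≈ -3.41 km

γ = 1/√(1 − 0.832²) = 1.8025
Δx' = γ(Δx − vΔt) = 1.8025 × (8660 m − 0.832×(2.998×10^8 m/s)×42.3×10^-6 s)
= 1.8025 × (-1891.0 m) = -3.41 km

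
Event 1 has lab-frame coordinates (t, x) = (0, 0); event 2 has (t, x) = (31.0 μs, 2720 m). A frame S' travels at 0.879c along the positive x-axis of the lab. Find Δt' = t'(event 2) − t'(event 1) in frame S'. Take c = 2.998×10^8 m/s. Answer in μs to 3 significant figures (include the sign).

γ = 1/√(1 − 0.879²) = 2.0972
Δt' = γ(Δt − vΔx/c²) = 2.0972 × (31.0 μs − 0.879×2720 m / (2.998×10^8 m/s))
= 2.0972 × (23.025 μs) = 48.3 μs

Δt' ≈ 48.3 μs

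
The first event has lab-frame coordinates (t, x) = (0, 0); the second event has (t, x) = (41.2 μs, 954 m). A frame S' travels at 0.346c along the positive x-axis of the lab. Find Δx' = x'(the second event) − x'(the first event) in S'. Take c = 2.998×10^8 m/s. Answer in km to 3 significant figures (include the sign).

γ = 1/√(1 − 0.346²) = 1.0658
Δx' = γ(Δx − vΔt) = 1.0658 × (954 m − 0.346×(2.998×10^8 m/s)×41.2×10^-6 s)
= 1.0658 × (-3319.7 m) = -3.54 km

Δx' ≈ -3.54 km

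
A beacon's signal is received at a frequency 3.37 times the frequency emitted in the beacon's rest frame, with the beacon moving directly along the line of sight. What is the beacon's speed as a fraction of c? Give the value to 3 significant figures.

β ≈ 0.838

f_obs/f_src = √((1+β)/(1−β)) = 3.37  ⇒  (1+β)/(1−β) = 11.357
β = |1 − D²|/(1 + D²) = |1 − 11.357|/(1 + 11.357) = 0.838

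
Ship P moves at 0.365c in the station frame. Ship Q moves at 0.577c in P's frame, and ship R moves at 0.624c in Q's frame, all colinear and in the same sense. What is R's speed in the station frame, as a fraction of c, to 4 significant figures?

u ≈ 0.9438c

Compose boost 2: (0.577 + 0.365)/(1 + 0.577×0.365) = 0.9420/1.21060 = 0.778123
Compose boost 3: (0.624 + 0.778123)/(1 + 0.624×0.778123) = 1.40212/1.48555 = 0.9438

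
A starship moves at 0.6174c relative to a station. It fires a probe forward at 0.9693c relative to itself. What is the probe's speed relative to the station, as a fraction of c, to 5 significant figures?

u ≈ 0.99265c

Relativistic velocity addition: u = (u' + v)/(1 + u'v/c²)
= (0.9693 + 0.6174)/(1 + 0.9693×0.6174) = 1.5867/1.598446 = 0.99265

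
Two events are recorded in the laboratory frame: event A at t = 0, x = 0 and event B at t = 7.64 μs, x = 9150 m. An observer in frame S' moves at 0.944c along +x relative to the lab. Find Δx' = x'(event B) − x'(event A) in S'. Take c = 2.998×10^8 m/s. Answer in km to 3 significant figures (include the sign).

γ = 1/√(1 − 0.944²) = 3.0308
Δx' = γ(Δx − vΔt) = 3.0308 × (9150 m − 0.944×(2.998×10^8 m/s)×7.64×10^-6 s)
= 3.0308 × (6987.8 m) = 21.2 km

Δx' ≈ 21.2 km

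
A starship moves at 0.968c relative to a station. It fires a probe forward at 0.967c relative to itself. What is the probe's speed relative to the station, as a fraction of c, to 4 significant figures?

Relativistic velocity addition: u = (u' + v)/(1 + u'v/c²)
= (0.967 + 0.968)/(1 + 0.967×0.968) = 1.935/1.93606 = 0.9995

u ≈ 0.9995c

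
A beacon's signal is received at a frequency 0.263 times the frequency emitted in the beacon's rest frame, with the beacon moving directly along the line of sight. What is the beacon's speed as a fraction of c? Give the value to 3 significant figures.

β ≈ 0.871

f_obs/f_src = √((1−β)/(1+β)) = 0.263  ⇒  (1−β)/(1+β) = 0.069169
β = |1 − D²|/(1 + D²) = |1 − 0.069169|/(1 + 0.069169) = 0.871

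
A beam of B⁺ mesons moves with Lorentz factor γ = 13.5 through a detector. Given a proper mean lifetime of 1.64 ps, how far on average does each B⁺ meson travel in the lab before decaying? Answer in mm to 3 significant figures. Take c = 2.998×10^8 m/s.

d ≈ 6.62 mm

β = √(1 − 1/γ²) = √(1 − 1/13.5²) = 0.99725
Dilated lifetime: Δt = γτ₀ = 13.5 × 1.64 ps = 22.140 ps
d = vΔt = 0.99725c × 22.140 ps = 2.9898×10^8 m/s × 2.2140×10^-11 s = 6.62 mm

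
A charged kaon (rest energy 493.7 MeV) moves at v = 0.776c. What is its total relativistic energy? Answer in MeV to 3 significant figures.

E ≈ 783 MeV

γ = 1/√(1 − 0.776²) = 1.5855
E = γm₀c² = 1.5855 × 493.7 MeV = 783 MeV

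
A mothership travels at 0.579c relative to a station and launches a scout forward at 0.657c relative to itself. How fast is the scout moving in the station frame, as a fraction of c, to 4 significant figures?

Compose boost 2: (0.657 + 0.579)/(1 + 0.657×0.579) = 1.236/1.38040 = 0.8954

u ≈ 0.8954c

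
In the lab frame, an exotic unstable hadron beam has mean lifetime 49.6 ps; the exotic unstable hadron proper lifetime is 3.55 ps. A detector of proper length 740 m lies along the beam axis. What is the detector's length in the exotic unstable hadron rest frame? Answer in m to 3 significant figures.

L ≈ 53.0 m

Time dilation ⇒ γ = Δt/τ₀ = 49.6/3.55 = 13.972
Length contraction: L = L₀/γ = 740/13.972 = 53.0 m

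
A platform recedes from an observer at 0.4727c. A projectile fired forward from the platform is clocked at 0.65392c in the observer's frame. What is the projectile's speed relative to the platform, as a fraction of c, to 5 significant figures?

Inverse velocity addition: u' = (u − v)/(1 − uv/c²)
= (0.65392 − 0.4727)/(1 − 0.65392×0.4727) = 0.18122/0.6908920 = 0.26230

u' ≈ 0.26230c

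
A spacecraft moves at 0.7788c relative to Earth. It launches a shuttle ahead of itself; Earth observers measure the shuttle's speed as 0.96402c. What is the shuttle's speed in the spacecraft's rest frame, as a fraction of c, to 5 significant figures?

Inverse velocity addition: u' = (u − v)/(1 − uv/c²)
= (0.96402 − 0.7788)/(1 − 0.96402×0.7788) = 0.18522/0.2492212 = 0.74320

u' ≈ 0.74320c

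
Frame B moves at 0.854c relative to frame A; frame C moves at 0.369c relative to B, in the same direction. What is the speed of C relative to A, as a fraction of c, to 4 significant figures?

Compose boost 2: (0.369 + 0.854)/(1 + 0.369×0.854) = 1.223/1.31513 = 0.9299

u ≈ 0.9299c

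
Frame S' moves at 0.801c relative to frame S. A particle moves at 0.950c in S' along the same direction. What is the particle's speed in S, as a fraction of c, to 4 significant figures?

Relativistic velocity addition: u = (u' + v)/(1 + u'v/c²)
= (0.950 + 0.801)/(1 + 0.950×0.801) = 1.751/1.76095 = 0.9943

u ≈ 0.9943c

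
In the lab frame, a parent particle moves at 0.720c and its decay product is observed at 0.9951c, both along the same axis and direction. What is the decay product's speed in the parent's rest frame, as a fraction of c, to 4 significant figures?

Inverse velocity addition: u' = (u − v)/(1 − uv/c²)
= (0.9951 − 0.720)/(1 − 0.9951×0.720) = 0.2751/0.283528 = 0.9703

u' ≈ 0.9703c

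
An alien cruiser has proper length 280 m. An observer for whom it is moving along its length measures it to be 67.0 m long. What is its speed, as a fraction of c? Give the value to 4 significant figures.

γ = L₀/L = 280/67.0 = 4.17910
β = √(1 − 1/γ²) = 0.9709

β ≈ 0.9709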